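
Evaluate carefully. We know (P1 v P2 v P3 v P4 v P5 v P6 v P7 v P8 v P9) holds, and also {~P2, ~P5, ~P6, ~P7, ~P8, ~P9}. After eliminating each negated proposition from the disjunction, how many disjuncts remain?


Original disjuncts (9): P1, P2, P3, P4, P5, P6, P7, P8, P9
Negated (eliminate): ~P2, ~P5, ~P6, ~P7, ~P8, ~P9
Remaining disjuncts: P1, P3, P4
Count = 9 - 6 = 3

3


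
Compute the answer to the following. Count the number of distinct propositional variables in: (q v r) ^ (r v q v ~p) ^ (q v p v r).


Identify each variable that appears in the formula.
Variables found: p, q, r
Count = 3

3


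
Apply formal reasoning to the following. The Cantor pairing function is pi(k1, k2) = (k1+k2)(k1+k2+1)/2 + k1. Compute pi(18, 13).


k1 + k2 = 31
(k1+k2)(k1+k2+1)/2 = 31 * 32 / 2 = 496
pi = 496 + 18 = 514

514


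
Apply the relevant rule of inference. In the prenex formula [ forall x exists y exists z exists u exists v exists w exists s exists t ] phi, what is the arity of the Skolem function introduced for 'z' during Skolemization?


Quantifier prefix: forall x exists y exists z exists u exists v exists w exists s exists t
'z' is existentially quantified at position 3.
Universal variables preceding it: x
Skolem function arity = 1

1


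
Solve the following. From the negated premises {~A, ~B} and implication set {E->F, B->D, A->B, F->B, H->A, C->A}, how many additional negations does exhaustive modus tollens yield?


Initial negated facts: {~A, ~B}
Apply modus tollens to closure:
  ~B and F->B  =>  ~F
  ~A and H->A  =>  ~H
  ~A and C->A  =>  ~C
  ~F and E->F  =>  ~E
Final negated: {~A, ~B, ~C, ~E, ~F, ~H}
New negations: {~C, ~E, ~F, ~H}
Count = 4

4


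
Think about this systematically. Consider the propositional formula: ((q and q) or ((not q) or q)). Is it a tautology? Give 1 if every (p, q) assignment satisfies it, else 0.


Check all 4 assignments:
p=0, q=0: 1
p=0, q=1: 1
p=1, q=0: 1
p=1, q=1: 1
Satisfying count = 4/4.
Tautology iff count = 4: yes.

1


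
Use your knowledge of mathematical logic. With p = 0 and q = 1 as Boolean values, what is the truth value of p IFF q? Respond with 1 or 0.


p = 0, q = 1
Operation: p IFF q
Evaluate: 0 IFF 1 = 0

0


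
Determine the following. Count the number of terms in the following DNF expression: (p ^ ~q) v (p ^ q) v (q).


A DNF formula is a disjunction of terms (conjunctions).
Terms are separated by v.
Counting the disjuncts: 3 terms.

3


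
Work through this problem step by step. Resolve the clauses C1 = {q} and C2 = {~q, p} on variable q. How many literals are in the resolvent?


Remove q from C1 and ~q from C2.
C1 remainder: {}
C2 remainder: {p}
Union (resolvent): {p}
Resolvent has 1 literal(s).

1


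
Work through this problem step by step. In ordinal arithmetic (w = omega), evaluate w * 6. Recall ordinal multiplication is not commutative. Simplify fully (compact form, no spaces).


Compute w * 6.
Ordinal * is associative and left-distributive over +, but NOT commutative; for finite n>1, n*w = w but w*n stays w*n.
w * 6 means 6 copies of w concatenated: w*6.
Result = w*6

w*6


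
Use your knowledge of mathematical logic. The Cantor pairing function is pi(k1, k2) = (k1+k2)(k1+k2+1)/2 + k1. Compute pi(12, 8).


k1 + k2 = 20
(k1+k2)(k1+k2+1)/2 = 20 * 21 / 2 = 210
pi = 210 + 12 = 222

222


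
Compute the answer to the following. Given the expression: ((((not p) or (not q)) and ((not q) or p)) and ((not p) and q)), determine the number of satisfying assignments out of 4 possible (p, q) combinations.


Check all 4 assignments:
p=0, q=0: 0
p=0, q=1: 0
p=1, q=0: 0
p=1, q=1: 0
Count of True = 0

0


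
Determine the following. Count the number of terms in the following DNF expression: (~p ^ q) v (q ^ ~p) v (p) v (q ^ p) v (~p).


A DNF formula is a disjunction of terms (conjunctions).
Terms are separated by v.
Counting the disjuncts: 5 terms.

5


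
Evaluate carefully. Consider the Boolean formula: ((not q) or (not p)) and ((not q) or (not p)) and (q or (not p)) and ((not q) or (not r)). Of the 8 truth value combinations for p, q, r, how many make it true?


Evaluate all 8 assignments for p, q, r:
p=0, q=0, r=0: 1
p=0, q=0, r=1: 1
p=0, q=1, r=0: 1
p=0, q=1, r=1: 0
p=1, q=0, r=0: 0
p=1, q=0, r=1: 0
p=1, q=1, r=0: 0
p=1, q=1, r=1: 0
Satisfying count = 3

3


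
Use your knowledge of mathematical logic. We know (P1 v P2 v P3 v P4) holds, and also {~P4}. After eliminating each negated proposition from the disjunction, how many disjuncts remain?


Original disjuncts (4): P1, P2, P3, P4
Negated (eliminate): ~P4
Remaining disjuncts: P1, P2, P3
Count = 4 - 1 = 3

3


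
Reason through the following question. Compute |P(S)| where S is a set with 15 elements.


The power set of a set with n elements has 2^n elements.
|P(S)| = 2^15 = 32768

32768


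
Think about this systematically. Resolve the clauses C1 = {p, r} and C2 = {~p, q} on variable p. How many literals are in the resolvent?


Remove p from C1 and ~p from C2.
C1 remainder: {r}
C2 remainder: {q}
Union (resolvent): {q, r}
Resolvent has 2 literal(s).

2


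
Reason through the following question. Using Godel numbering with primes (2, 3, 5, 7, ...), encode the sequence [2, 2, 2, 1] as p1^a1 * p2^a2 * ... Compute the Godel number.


Encode each element as an exponent of the corresponding prime:
  2^2 = 4
  3^2 = 9
  5^2 = 25
  7^1 = 7
Product = 4 * 9 * 25 * 7 = 6300

6300


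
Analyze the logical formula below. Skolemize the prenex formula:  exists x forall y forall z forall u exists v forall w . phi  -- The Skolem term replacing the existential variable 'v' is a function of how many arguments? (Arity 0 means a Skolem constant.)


Quantifier prefix: exists x forall y forall z forall u exists v forall w
'v' is existentially quantified at position 5.
Universal variables preceding it: y, z, u
Skolem function arity = 3

3


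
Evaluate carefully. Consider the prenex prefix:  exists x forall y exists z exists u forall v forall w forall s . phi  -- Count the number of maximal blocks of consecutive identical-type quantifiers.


Quantifier-type sequence: E A E E A A A  (A=forall, E=exists)
Group into maximal same-type runs:
  Ex1 | Ax1 | Ex2 | Ax3
Number of blocks = 4

4


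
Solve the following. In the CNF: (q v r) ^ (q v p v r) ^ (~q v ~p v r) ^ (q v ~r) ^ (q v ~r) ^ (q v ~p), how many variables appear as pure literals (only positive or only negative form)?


Check each variable for pure literal status:
p: mixed (not pure)
q: mixed (not pure)
r: mixed (not pure)
Pure literal count = 0

0


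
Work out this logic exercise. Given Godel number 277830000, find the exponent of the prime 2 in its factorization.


Factorize 277830000 by dividing by 2 repeatedly.
Division steps: 2 divides 277830000 exactly 4 time(s).
Exponent of 2 = 4

4


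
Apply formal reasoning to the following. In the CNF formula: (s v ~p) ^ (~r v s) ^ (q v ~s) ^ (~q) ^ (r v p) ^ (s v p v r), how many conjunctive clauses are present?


A CNF formula is a conjunction of clauses.
Clauses are separated by ^.
Counting the conjuncts: 6 clauses.

6


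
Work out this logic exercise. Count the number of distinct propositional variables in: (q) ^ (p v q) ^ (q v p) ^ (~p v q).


Identify each variable that appears in the formula.
Variables found: p, q
Count = 2

2


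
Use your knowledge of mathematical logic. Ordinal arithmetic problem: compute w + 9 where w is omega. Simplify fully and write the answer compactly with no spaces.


Compute w + 9.
Ordinal + is associative but NOT commutative; for finite n>0, n + w = w but w + n stays w+n.
w + 9 is already in normal form (a successor ordinal beyond w).
Result = w+9

w+9


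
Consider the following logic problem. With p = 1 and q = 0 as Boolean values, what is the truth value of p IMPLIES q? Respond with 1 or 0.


p = 1, q = 0
Operation: p IMPLIES q
Evaluate: 1 IMPLIES 0 = 0

0


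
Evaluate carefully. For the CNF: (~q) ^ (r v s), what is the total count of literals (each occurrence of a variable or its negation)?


Counting literals in each clause:
Clause 1: 1 literal(s)
Clause 2: 2 literal(s)
Total = 3

3


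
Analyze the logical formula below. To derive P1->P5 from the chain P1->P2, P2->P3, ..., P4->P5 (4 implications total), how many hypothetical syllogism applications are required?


With 4 implications in a chain connecting 5 propositions:
P1->P2, P2->P3, ..., P4->P5
Steps needed = (number of implications) - 1 = 4 - 1 = 3

3


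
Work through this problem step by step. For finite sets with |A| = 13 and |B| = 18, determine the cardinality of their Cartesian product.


The Cartesian product A x B contains all ordered pairs (a, b).
|A x B| = |A| * |B| = 13 * 18 = 234

234


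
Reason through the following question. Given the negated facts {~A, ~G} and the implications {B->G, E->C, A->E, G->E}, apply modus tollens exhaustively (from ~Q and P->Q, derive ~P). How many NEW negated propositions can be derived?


Initial negated facts: {~A, ~G}
Apply modus tollens to closure:
  ~G and B->G  =>  ~B
Final negated: {~A, ~B, ~G}
New negations: {~B}
Count = 1

1


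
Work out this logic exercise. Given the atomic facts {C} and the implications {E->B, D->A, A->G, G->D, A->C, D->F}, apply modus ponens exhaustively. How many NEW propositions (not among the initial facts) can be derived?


Initial facts: {C}
Apply modus ponens to closure:
  (no implication fires)
Final known: {C}
New propositions: {(none)}
Count = 0

0


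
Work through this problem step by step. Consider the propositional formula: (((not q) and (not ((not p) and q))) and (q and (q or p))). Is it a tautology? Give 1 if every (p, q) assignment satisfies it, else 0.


Check all 4 assignments:
p=0, q=0: 0
p=0, q=1: 0
p=1, q=0: 0
p=1, q=1: 0
Satisfying count = 0/4.
Tautology iff count = 4: no.

0


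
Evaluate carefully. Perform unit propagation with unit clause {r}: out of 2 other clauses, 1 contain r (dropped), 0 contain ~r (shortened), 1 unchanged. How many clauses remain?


Satisfied (removed): 1
Shortened (remain): 0
Unchanged (remain): 1
Remaining = 0 + 1 = 1

1


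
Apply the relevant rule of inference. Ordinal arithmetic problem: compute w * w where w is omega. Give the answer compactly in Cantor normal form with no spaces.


Compute w * w.
Ordinal * is associative and left-distributive over +, but NOT commutative; for finite n>1, n*w = w but w*n stays w*n.
w * w = w^2 by definition.
Result = w^2

w^2


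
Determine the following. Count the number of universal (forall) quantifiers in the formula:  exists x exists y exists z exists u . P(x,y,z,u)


Quantifier prefix: exists x exists y exists z exists u
Mark each quantifier type:
  E E E E
Universal count = 0, Existential count = 4
Asked for universal (forall) quantifiers: 0

0


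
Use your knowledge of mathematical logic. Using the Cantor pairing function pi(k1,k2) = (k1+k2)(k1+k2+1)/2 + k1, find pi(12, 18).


k1 + k2 = 30
(k1+k2)(k1+k2+1)/2 = 30 * 31 / 2 = 465
pi = 465 + 12 = 477

477


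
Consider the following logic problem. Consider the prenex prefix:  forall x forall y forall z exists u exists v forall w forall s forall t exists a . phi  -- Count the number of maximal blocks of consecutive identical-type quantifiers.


Quantifier-type sequence: A A A E E A A A E  (A=forall, E=exists)
Group into maximal same-type runs:
  Ax3 | Ex2 | Ax3 | Ex1
Number of blocks = 4

4


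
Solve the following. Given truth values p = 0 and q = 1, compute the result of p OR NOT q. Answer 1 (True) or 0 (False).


p = 0, q = 1
Operation: p OR NOT q
Evaluate: 0 OR NOT 1 = 0

0


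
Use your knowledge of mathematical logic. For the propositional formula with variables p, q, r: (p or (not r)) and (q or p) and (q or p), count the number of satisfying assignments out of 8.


Evaluate all 8 assignments for p, q, r:
p=0, q=0, r=0: 0
p=0, q=0, r=1: 0
p=0, q=1, r=0: 1
p=0, q=1, r=1: 0
p=1, q=0, r=0: 1
p=1, q=0, r=1: 1
p=1, q=1, r=0: 1
p=1, q=1, r=1: 1
Satisfying count = 5

5


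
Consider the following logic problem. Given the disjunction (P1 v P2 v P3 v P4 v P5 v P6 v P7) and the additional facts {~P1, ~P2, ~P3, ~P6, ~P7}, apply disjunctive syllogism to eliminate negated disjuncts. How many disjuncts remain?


Original disjuncts (7): P1, P2, P3, P4, P5, P6, P7
Negated (eliminate): ~P1, ~P2, ~P3, ~P6, ~P7
Remaining disjuncts: P4, P5
Count = 7 - 5 = 2

2


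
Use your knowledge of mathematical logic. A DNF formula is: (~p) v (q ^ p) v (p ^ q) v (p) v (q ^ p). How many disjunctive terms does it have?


A DNF formula is a disjunction of terms (conjunctions).
Terms are separated by v.
Counting the disjuncts: 5 terms.

5


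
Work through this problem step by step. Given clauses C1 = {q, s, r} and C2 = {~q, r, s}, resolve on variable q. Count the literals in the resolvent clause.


Remove q from C1 and ~q from C2.
C1 remainder: {s, r}
C2 remainder: {r, s}
Union (resolvent): {r, s}
Resolvent has 2 literal(s).

2


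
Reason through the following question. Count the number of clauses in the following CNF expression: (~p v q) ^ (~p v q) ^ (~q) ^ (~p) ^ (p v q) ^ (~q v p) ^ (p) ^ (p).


A CNF formula is a conjunction of clauses.
Clauses are separated by ^.
Counting the conjuncts: 8 clauses.

8


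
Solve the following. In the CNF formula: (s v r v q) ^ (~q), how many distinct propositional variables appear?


Identify each variable that appears in the formula.
Variables found: q, r, s
Count = 3

3


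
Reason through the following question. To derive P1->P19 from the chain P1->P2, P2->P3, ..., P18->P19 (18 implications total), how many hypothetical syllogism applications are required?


With 18 implications in a chain connecting 19 propositions:
P1->P2, P2->P3, ..., P18->P19
Steps needed = (number of implications) - 1 = 18 - 1 = 17

17


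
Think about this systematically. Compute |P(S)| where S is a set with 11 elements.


The power set of a set with n elements has 2^n elements.
|P(S)| = 2^11 = 2048

2048


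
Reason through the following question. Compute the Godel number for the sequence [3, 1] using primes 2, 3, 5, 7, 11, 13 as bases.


Encode each element as an exponent of the corresponding prime:
  2^3 = 8
  3^1 = 3
Product = 8 * 3 = 24

24


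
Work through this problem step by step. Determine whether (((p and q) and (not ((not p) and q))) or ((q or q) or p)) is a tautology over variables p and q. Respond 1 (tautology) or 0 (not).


Check all 4 assignments:
p=0, q=0: 0
p=0, q=1: 1
p=1, q=0: 1
p=1, q=1: 1
Satisfying count = 3/4.
Tautology iff count = 4: no.

0


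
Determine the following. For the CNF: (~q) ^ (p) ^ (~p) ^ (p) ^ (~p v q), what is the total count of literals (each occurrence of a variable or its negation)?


Counting literals in each clause:
Clause 1: 1 literal(s)
Clause 2: 1 literal(s)
Clause 3: 1 literal(s)
Clause 4: 1 literal(s)
Clause 5: 2 literal(s)
Total = 6

6


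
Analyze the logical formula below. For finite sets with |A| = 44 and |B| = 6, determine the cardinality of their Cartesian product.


The Cartesian product A x B contains all ordered pairs (a, b).
|A x B| = |A| * |B| = 44 * 6 = 264

264


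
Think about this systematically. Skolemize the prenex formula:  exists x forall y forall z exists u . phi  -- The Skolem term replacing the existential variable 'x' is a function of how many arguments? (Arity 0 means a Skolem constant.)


Quantifier prefix: exists x forall y forall z exists u
'x' is existentially quantified at position 1.
No universal quantifiers precede it.
Skolem function arity = 0 (a Skolem constant)

0


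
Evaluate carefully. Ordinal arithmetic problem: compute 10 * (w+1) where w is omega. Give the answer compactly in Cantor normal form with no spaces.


Compute 10 * (w+1).
Ordinal * is associative and left-distributive over +, but NOT commutative; for finite n>1, n*w = w but w*n stays w*n.
By left-distributivity: 10 * (w+1) = 10*w + 10*1 = w + 10 = w+10.
Result = w+10

w+10


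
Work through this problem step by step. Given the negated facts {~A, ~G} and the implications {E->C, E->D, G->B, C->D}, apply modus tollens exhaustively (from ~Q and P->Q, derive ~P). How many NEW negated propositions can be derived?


Initial negated facts: {~A, ~G}
Apply modus tollens to closure:
  (no implication fires)
Final negated: {~A, ~G}
New negations: {(none)}
Count = 0

0


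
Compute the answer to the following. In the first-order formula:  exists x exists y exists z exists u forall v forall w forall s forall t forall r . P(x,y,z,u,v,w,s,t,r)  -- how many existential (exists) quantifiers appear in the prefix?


Quantifier prefix: exists x exists y exists z exists u forall v forall w forall s forall t forall r
Mark each quantifier type:
  E E E E U U U U U
Universal count = 5, Existential count = 4
Asked for existential (exists) quantifiers: 4

4


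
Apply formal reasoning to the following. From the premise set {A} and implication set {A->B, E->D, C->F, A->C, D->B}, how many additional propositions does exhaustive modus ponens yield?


Initial facts: {A}
Apply modus ponens to closure:
  A and A->B  =>  B
  A and A->C  =>  C
  C and C->F  =>  F
Final known: {A, B, C, F}
New propositions: {B, C, F}
Count = 3

3


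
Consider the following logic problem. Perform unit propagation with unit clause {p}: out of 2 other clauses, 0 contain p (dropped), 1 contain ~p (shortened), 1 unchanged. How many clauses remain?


Satisfied (removed): 0
Shortened (remain): 1
Unchanged (remain): 1
Remaining = 1 + 1 = 2

2


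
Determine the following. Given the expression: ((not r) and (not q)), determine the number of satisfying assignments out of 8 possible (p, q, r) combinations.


Check all 8 assignments:
p=0, q=0, r=0: 1
p=0, q=0, r=1: 0
p=0, q=1, r=0: 0
p=0, q=1, r=1: 0
p=1, q=0, r=0: 1
p=1, q=0, r=1: 0
p=1, q=1, r=0: 0
p=1, q=1, r=1: 0
Count of True = 2

2


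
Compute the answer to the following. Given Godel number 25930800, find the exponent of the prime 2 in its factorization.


Factorize 25930800 by dividing by 2 repeatedly.
Division steps: 2 divides 25930800 exactly 4 time(s).
Exponent of 2 = 4

4


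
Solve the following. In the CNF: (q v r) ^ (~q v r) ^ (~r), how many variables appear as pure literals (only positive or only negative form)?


Check each variable for pure literal status:
p: absent (not pure)
q: mixed (not pure)
r: mixed (not pure)
Pure literal count = 0

0


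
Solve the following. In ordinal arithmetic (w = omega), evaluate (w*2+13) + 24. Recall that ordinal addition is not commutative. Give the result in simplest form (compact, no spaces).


Compute (w*2+13) + 24.
Ordinal + is associative but NOT commutative; for finite n>0, n + w = w but w + n stays w+n.
By associativity: (w*2+13) + 24 = w*2 + (13+24) = w*2+37.
Result = w*2+37

w*2+37


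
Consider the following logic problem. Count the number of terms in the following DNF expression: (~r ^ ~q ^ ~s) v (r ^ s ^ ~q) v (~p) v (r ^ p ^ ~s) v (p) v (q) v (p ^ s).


A DNF formula is a disjunction of terms (conjunctions).
Terms are separated by v.
Counting the disjuncts: 7 terms.

7


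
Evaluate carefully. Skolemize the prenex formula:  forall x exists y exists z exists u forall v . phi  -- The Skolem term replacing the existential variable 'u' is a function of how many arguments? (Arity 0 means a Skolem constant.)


Quantifier prefix: forall x exists y exists z exists u forall v
'u' is existentially quantified at position 4.
Universal variables preceding it: x
Skolem function arity = 1

1


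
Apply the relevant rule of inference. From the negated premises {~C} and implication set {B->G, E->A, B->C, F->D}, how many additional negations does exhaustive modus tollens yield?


Initial negated facts: {~C}
Apply modus tollens to closure:
  ~C and B->C  =>  ~B
Final negated: {~B, ~C}
New negations: {~B}
Count = 1

1


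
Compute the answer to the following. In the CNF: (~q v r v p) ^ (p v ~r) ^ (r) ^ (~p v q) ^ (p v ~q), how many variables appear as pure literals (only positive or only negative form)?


Check each variable for pure literal status:
p: mixed (not pure)
q: mixed (not pure)
r: mixed (not pure)
Pure literal count = 0

0


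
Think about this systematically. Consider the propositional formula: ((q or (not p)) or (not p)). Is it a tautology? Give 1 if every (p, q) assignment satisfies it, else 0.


Check all 4 assignments:
p=0, q=0: 1
p=0, q=1: 1
p=1, q=0: 0
p=1, q=1: 1
Satisfying count = 3/4.
Tautology iff count = 4: no.

0


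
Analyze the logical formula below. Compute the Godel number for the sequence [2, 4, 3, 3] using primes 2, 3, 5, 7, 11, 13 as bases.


Encode each element as an exponent of the corresponding prime:
  2^2 = 4
  3^4 = 81
  5^3 = 125
  7^3 = 343
Product = 4 * 81 * 125 * 343 = 13891500

13891500


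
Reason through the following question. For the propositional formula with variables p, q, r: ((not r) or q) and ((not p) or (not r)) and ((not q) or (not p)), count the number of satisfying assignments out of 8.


Evaluate all 8 assignments for p, q, r:
p=0, q=0, r=0: 1
p=0, q=0, r=1: 0
p=0, q=1, r=0: 1
p=0, q=1, r=1: 1
p=1, q=0, r=0: 1
p=1, q=0, r=1: 0
p=1, q=1, r=0: 0
p=1, q=1, r=1: 0
Satisfying count = 4

4


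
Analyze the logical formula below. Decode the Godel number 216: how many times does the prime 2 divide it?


Factorize 216 by dividing by 2 repeatedly.
Division steps: 2 divides 216 exactly 3 time(s).
Exponent of 2 = 3

3


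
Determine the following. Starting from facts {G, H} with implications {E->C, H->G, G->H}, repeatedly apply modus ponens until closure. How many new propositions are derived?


Initial facts: {G, H}
Apply modus ponens to closure:
  (no implication fires)
Final known: {G, H}
New propositions: {(none)}
Count = 0

0


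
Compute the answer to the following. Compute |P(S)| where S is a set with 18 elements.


The power set of a set with n elements has 2^n elements.
|P(S)| = 2^18 = 262144

262144


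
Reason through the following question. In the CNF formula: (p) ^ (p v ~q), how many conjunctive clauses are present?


A CNF formula is a conjunction of clauses.
Clauses are separated by ^.
Counting the conjuncts: 2 clauses.

2


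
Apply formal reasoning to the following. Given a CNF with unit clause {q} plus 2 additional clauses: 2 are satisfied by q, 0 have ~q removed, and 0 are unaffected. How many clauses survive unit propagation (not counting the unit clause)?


Satisfied (removed): 2
Shortened (remain): 0
Unchanged (remain): 0
Remaining = 0 + 0 = 0

0


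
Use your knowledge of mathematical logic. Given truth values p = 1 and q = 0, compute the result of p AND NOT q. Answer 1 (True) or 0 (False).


p = 1, q = 0
Operation: p AND NOT q
Evaluate: 1 AND NOT 0 = 1

1


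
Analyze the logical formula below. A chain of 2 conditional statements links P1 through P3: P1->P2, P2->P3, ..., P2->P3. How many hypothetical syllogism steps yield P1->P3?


With 2 implications in a chain connecting 3 propositions:
P1->P2, P2->P3, ..., P2->P3
Steps needed = (number of implications) - 1 = 2 - 1 = 1

1


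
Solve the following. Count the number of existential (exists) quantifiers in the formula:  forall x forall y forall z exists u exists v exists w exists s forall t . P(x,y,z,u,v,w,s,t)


Quantifier prefix: forall x forall y forall z exists u exists v exists w exists s forall t
Mark each quantifier type:
  U U U E E E E U
Universal count = 4, Existential count = 4
Asked for existential (exists) quantifiers: 4

4


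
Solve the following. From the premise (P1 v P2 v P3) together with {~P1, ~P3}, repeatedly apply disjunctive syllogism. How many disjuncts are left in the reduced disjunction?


Original disjuncts (3): P1, P2, P3
Negated (eliminate): ~P1, ~P3
Remaining disjuncts: P2
Count = 3 - 2 = 1

1


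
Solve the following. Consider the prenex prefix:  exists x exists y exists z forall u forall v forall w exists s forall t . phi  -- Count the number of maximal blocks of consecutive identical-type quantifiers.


Quantifier-type sequence: E E E A A A E A  (A=forall, E=exists)
Group into maximal same-type runs:
  Ex3 | Ax3 | Ex1 | Ax1
Number of blocks = 4

4


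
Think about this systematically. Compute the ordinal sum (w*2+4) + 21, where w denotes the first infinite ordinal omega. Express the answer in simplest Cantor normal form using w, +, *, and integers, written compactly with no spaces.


Compute (w*2+4) + 21.
Ordinal + is associative but NOT commutative; for finite n>0, n + w = w but w + n stays w+n.
By associativity: (w*2+4) + 21 = w*2 + (4+21) = w*2+25.
Result = w*2+25

w*2+25


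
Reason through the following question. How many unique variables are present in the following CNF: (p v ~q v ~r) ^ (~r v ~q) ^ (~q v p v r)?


Identify each variable that appears in the formula.
Variables found: p, q, r
Count = 3

3


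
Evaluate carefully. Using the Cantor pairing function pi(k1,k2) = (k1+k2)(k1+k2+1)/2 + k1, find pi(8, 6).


k1 + k2 = 14
(k1+k2)(k1+k2+1)/2 = 14 * 15 / 2 = 105
pi = 105 + 8 = 113

113


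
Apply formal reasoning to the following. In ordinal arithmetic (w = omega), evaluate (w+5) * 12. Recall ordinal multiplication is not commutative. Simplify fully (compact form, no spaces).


Compute (w+5) * 12.
Ordinal * is associative and left-distributive over +, but NOT commutative; for finite n>1, n*w = w but w*n stays w*n.
(w+5) * 12 = (w+5) repeated 12 times. Each intermediate +5 is absorbed by the following w; only the last survives: w*12+5.
Result = w*12+5

w*12+5


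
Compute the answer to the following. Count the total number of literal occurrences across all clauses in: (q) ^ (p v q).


Counting literals in each clause:
Clause 1: 1 literal(s)
Clause 2: 2 literal(s)
Total = 3

3


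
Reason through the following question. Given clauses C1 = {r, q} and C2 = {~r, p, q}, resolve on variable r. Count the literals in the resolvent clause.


Remove r from C1 and ~r from C2.
C1 remainder: {q}
C2 remainder: {p, q}
Union (resolvent): {p, q}
Resolvent has 2 literal(s).

2


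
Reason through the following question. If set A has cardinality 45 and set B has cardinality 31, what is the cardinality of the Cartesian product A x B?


The Cartesian product A x B contains all ordered pairs (a, b).
|A x B| = |A| * |B| = 45 * 31 = 1395

1395


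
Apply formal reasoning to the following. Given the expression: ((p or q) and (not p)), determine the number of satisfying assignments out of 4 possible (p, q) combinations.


Check all 4 assignments:
p=0, q=0: 0
p=0, q=1: 1
p=1, q=0: 0
p=1, q=1: 0
Count of True = 1

1


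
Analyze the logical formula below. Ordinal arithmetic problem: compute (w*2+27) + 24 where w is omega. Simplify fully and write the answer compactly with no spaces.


Compute (w*2+27) + 24.
Ordinal + is associative but NOT commutative; for finite n>0, n + w = w but w + n stays w+n.
By associativity: (w*2+27) + 24 = w*2 + (27+24) = w*2+51.
Result = w*2+51

w*2+51


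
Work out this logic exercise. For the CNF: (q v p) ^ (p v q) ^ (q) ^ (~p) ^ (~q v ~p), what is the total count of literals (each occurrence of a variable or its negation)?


Counting literals in each clause:
Clause 1: 2 literal(s)
Clause 2: 2 literal(s)
Clause 3: 1 literal(s)
Clause 4: 1 literal(s)
Clause 5: 2 literal(s)
Total = 8

8


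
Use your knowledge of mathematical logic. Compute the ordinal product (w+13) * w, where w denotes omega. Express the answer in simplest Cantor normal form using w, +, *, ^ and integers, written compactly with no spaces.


Compute (w+13) * w.
Ordinal * is associative and left-distributive over +, but NOT commutative; for finite n>1, n*w = w but w*n stays w*n.
(w+13) * w = sup{(w+13)*k : k<w} = sup{w*k+13} = w^2 (the +13 tail is absorbed in the limit).
Result = w^2

w^2


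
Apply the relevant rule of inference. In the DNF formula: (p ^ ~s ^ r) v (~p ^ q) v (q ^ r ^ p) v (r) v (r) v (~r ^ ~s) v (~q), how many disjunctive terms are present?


A DNF formula is a disjunction of terms (conjunctions).
Terms are separated by v.
Counting the disjuncts: 7 terms.

7


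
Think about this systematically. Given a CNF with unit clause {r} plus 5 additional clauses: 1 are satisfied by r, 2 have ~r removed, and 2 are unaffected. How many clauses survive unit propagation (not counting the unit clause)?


Satisfied (removed): 1
Shortened (remain): 2
Unchanged (remain): 2
Remaining = 2 + 2 = 4

4


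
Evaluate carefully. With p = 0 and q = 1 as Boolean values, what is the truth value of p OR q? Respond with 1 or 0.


p = 0, q = 1
Operation: p OR q
Evaluate: 0 OR 1 = 1

1


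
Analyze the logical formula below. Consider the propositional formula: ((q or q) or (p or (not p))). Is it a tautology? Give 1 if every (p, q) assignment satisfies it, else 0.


Check all 4 assignments:
p=0, q=0: 1
p=0, q=1: 1
p=1, q=0: 1
p=1, q=1: 1
Satisfying count = 4/4.
Tautology iff count = 4: yes.

1


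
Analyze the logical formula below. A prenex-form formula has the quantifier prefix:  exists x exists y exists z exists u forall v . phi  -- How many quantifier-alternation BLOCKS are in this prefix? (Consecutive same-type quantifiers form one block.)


Quantifier-type sequence: E E E E A  (A=forall, E=exists)
Group into maximal same-type runs:
  Ex4 | Ax1
Number of blocks = 2

2


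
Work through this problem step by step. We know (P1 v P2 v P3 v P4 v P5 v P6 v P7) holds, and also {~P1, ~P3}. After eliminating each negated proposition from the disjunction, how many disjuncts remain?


Original disjuncts (7): P1, P2, P3, P4, P5, P6, P7
Negated (eliminate): ~P1, ~P3
Remaining disjuncts: P2, P4, P5, P6, P7
Count = 7 - 2 = 5

5


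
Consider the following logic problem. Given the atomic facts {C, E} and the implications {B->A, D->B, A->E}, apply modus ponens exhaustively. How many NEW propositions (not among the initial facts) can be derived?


Initial facts: {C, E}
Apply modus ponens to closure:
  (no implication fires)
Final known: {C, E}
New propositions: {(none)}
Count = 0

0


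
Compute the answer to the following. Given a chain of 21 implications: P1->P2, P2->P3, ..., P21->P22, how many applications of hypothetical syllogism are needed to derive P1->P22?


With 21 implications in a chain connecting 22 propositions:
P1->P2, P2->P3, ..., P21->P22
Steps needed = (number of implications) - 1 = 21 - 1 = 20

20


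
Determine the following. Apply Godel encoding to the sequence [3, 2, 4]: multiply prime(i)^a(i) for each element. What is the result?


Encode each element as an exponent of the corresponding prime:
  2^3 = 8
  3^2 = 9
  5^4 = 625
Product = 8 * 9 * 625 = 45000

45000


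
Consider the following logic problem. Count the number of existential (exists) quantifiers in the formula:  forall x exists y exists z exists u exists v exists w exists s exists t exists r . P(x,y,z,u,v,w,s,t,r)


Quantifier prefix: forall x exists y exists z exists u exists v exists w exists s exists t exists r
Mark each quantifier type:
  U E E E E E E E E
Universal count = 1, Existential count = 8
Asked for existential (exists) quantifiers: 8

8


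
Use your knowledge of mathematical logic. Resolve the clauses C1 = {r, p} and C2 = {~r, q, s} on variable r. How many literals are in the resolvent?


Remove r from C1 and ~r from C2.
C1 remainder: {p}
C2 remainder: {q, s}
Union (resolvent): {p, q, s}
Resolvent has 3 literal(s).

3


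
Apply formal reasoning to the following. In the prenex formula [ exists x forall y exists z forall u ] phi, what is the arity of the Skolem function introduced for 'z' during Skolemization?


Quantifier prefix: exists x forall y exists z forall u
'z' is existentially quantified at position 3.
Universal variables preceding it: y
Skolem function arity = 1

1


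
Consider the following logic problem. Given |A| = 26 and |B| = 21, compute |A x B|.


The Cartesian product A x B contains all ordered pairs (a, b).
|A x B| = |A| * |B| = 26 * 21 = 546

546


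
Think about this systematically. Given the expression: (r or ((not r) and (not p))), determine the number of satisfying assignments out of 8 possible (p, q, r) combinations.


Check all 8 assignments:
p=0, q=0, r=0: 1
p=0, q=0, r=1: 1
p=0, q=1, r=0: 1
p=0, q=1, r=1: 1
p=1, q=0, r=0: 0
p=1, q=0, r=1: 1
p=1, q=1, r=0: 0
p=1, q=1, r=1: 1
Count of True = 6

6


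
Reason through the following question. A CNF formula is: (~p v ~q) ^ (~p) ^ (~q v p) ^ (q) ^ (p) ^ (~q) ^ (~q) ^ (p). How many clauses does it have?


A CNF formula is a conjunction of clauses.
Clauses are separated by ^.
Counting the conjuncts: 8 clauses.

8


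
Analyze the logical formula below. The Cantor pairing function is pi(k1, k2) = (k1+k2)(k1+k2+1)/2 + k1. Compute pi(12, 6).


k1 + k2 = 18
(k1+k2)(k1+k2+1)/2 = 18 * 19 / 2 = 171
pi = 171 + 12 = 183

183


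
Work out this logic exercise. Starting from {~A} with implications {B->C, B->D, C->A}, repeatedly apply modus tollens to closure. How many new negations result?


Initial negated facts: {~A}
Apply modus tollens to closure:
  ~A and C->A  =>  ~C
  ~C and B->C  =>  ~B
Final negated: {~A, ~B, ~C}
New negations: {~B, ~C}
Count = 2

2


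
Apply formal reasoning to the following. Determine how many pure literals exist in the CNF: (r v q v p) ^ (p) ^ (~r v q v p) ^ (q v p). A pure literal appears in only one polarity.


Check each variable for pure literal status:
p: pure positive
q: pure positive
r: mixed (not pure)
Pure literal count = 2

2


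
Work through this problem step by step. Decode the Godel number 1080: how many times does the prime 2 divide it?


Factorize 1080 by dividing by 2 repeatedly.
Division steps: 2 divides 1080 exactly 3 time(s).
Exponent of 2 = 3

3


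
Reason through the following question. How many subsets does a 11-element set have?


The power set of a set with n elements has 2^n elements.
|P(S)| = 2^11 = 2048

2048


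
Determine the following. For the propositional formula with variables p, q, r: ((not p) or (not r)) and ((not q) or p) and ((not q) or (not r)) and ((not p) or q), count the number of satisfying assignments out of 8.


Evaluate all 8 assignments for p, q, r:
p=0, q=0, r=0: 1
p=0, q=0, r=1: 1
p=0, q=1, r=0: 0
p=0, q=1, r=1: 0
p=1, q=0, r=0: 0
p=1, q=0, r=1: 0
p=1, q=1, r=0: 1
p=1, q=1, r=1: 0
Satisfying count = 3

3


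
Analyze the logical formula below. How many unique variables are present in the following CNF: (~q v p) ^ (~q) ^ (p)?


Identify each variable that appears in the formula.
Variables found: p, q
Count = 2

2


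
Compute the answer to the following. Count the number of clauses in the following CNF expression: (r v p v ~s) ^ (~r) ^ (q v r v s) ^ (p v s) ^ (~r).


A CNF formula is a conjunction of clauses.
Clauses are separated by ^.
Counting the conjuncts: 5 clauses.

5


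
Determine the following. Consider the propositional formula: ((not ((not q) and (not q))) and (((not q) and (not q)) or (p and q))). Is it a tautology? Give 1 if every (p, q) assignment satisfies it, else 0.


Check all 4 assignments:
p=0, q=0: 0
p=0, q=1: 0
p=1, q=0: 0
p=1, q=1: 1
Satisfying count = 1/4.
Tautology iff count = 4: no.

0


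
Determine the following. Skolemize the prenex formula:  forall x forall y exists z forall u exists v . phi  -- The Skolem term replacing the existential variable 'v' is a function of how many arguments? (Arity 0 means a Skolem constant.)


Quantifier prefix: forall x forall y exists z forall u exists v
'v' is existentially quantified at position 5.
Universal variables preceding it: x, y, u
Skolem function arity = 3

3


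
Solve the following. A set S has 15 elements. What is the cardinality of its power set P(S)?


The power set of a set with n elements has 2^n elements.
|P(S)| = 2^15 = 32768

32768


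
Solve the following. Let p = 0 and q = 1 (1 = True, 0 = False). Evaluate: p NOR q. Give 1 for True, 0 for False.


p = 0, q = 1
Operation: p NOR q
Evaluate: 0 NOR 1 = 0

0


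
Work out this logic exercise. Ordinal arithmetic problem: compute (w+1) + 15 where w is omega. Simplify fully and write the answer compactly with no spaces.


Compute (w+1) + 15.
Ordinal + is associative but NOT commutative; for finite n>0, n + w = w but w + n stays w+n.
By associativity: (w+1) + 15 = w + (1+15) = w+16.
Result = w+16

w+16


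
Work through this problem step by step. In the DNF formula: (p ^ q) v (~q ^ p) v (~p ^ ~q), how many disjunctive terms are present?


A DNF formula is a disjunction of terms (conjunctions).
Terms are separated by v.
Counting the disjuncts: 3 terms.

3


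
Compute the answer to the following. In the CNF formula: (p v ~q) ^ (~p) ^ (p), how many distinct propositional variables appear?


Identify each variable that appears in the formula.
Variables found: p, q
Count = 2

2


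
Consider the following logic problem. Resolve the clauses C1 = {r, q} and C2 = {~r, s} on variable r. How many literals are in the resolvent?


Remove r from C1 and ~r from C2.
C1 remainder: {q}
C2 remainder: {s}
Union (resolvent): {q, s}
Resolvent has 2 literal(s).

2


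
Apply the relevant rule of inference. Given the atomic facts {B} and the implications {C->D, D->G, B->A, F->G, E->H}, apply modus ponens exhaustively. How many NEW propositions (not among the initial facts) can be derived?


Initial facts: {B}
Apply modus ponens to closure:
  B and B->A  =>  A
Final known: {A, B}
New propositions: {A}
Count = 1

1


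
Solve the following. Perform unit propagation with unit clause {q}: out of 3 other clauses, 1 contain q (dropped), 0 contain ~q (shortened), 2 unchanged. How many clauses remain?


Satisfied (removed): 1
Shortened (remain): 0
Unchanged (remain): 2
Remaining = 0 + 2 = 2

2


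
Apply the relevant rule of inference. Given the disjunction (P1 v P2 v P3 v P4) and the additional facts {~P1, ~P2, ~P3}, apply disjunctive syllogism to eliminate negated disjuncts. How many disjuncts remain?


Original disjuncts (4): P1, P2, P3, P4
Negated (eliminate): ~P1, ~P2, ~P3
Remaining disjuncts: P4
Count = 4 - 3 = 1

1


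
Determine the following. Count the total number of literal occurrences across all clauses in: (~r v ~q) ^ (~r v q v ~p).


Counting literals in each clause:
Clause 1: 2 literal(s)
Clause 2: 3 literal(s)
Total = 5

5


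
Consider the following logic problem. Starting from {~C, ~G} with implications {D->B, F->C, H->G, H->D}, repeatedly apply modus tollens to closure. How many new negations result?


Initial negated facts: {~C, ~G}
Apply modus tollens to closure:
  ~C and F->C  =>  ~F
  ~G and H->G  =>  ~H
Final negated: {~C, ~F, ~G, ~H}
New negations: {~F, ~H}
Count = 2

2


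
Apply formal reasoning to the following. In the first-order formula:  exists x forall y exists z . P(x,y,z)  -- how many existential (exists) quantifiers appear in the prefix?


Quantifier prefix: exists x forall y exists z
Mark each quantifier type:
  E U E
Universal count = 1, Existential count = 2
Asked for existential (exists) quantifiers: 2

2


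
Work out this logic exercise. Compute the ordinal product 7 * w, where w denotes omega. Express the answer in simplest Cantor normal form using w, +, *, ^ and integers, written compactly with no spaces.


Compute 7 * w.
Ordinal * is associative and left-distributive over +, but NOT commutative; for finite n>1, n*w = w but w*n stays w*n.
For finite n>0, n * w = sup{n*k : k<w} = w. So 7 * w = w.
Result = w

w


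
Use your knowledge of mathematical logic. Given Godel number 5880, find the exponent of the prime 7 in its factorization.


Factorize 5880 by dividing by 7 repeatedly.
Division steps: 7 divides 5880 exactly 2 time(s).
Exponent of 7 = 2

2


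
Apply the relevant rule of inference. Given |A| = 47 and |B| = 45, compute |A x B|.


The Cartesian product A x B contains all ordered pairs (a, b).
|A x B| = |A| * |B| = 47 * 45 = 2115

2115
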